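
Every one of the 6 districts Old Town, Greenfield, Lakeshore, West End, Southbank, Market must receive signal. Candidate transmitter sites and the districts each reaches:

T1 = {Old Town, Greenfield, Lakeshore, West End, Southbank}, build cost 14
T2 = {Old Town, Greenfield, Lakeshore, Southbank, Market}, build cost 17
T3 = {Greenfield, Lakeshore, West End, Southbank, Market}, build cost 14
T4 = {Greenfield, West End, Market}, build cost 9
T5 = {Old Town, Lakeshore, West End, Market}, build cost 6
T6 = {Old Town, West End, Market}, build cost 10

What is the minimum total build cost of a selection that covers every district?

20

T1, T5 cover every district at build cost 14 + 6 = 20.
Any cover uses at least 2 transmitter sites; among all covering selections none totals below 20.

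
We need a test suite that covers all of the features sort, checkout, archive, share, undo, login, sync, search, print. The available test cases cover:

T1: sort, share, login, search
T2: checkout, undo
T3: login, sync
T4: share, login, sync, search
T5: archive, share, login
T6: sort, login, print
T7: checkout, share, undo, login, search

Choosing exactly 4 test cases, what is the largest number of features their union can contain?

9

Choosing T2, T4, T5, T6 covers {sort, checkout, archive, share, undo, login, sync, search, print} — 9 features.
That is all 9 features.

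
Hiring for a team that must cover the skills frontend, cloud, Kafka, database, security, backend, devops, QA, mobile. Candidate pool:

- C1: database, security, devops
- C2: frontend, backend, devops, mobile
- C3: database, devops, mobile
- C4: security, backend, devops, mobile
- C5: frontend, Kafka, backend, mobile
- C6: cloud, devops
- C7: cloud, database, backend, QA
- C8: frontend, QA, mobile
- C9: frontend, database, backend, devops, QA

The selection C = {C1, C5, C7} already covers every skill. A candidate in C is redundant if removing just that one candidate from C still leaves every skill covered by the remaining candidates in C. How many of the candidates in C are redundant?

0

Drop C1: security, devops uncovered — not redundant.
Drop C5: frontend, Kafka, mobile uncovered — not redundant.
Drop C7: cloud, QA uncovered — not redundant.
None of the candidates in C is redundant.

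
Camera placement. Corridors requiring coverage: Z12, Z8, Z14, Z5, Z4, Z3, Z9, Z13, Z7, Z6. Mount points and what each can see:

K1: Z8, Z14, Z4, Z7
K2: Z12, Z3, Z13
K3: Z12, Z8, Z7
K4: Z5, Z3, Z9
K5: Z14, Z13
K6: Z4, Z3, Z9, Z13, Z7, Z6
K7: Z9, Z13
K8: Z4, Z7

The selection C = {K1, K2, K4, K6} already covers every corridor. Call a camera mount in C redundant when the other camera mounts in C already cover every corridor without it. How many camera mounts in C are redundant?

0

Drop K1: Z8, Z14 uncovered — not redundant.
Drop K2: Z12 uncovered — not redundant.
Drop K4: Z5 uncovered — not redundant.
Drop K6: Z6 uncovered — not redundant.
None of the camera mounts in C is redundant.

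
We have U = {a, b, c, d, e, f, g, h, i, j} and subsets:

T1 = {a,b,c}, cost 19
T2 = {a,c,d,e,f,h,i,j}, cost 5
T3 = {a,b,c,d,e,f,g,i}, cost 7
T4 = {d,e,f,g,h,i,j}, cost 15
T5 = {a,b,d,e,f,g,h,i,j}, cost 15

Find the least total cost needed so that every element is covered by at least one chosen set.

T2, T3 cover every element at cost 5 + 7 = 12.
Any cover uses at least 2 sets; among all covering selections none totals below 12.

12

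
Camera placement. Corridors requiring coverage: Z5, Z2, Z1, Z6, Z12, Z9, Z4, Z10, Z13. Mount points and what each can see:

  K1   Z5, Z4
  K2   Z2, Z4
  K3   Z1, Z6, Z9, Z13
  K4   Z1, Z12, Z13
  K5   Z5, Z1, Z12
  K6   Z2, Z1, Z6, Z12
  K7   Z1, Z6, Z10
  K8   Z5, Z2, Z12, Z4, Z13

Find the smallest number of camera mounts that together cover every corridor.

3

K3, K7, K8 together cover {Z5, Z2, Z1, Z6, Z12, Z9, Z4, Z10, Z13} — every corridor.
No 2 of the 8 camera mounts cover everything (all 28 pairs fall short), so 3 is minimum.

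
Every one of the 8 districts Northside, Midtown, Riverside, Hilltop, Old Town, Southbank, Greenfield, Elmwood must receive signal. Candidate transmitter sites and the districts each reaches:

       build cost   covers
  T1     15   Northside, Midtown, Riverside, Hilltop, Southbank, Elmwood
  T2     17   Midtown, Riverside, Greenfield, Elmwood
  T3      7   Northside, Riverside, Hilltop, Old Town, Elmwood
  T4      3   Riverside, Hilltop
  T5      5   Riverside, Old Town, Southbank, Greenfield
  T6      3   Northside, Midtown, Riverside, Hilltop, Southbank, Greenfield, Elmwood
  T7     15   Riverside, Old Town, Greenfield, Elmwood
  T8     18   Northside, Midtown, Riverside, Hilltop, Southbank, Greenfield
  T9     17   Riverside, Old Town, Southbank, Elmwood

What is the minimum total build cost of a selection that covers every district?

8

T5, T6 cover every district at build cost 5 + 3 = 8.
Any cover uses at least 2 transmitter sites; among all covering selections none totals below 8.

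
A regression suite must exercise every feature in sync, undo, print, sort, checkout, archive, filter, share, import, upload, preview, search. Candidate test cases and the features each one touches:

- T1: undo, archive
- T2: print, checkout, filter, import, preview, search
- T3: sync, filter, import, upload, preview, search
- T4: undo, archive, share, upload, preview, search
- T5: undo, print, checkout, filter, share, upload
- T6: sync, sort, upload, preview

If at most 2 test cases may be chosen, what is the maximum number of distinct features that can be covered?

10

Choosing T2, T4 covers {undo, print, checkout, archive, filter, share, import, upload, preview, search} — 10 features.
No choice of 2 test cases does better; here sync, sort are left uncovered.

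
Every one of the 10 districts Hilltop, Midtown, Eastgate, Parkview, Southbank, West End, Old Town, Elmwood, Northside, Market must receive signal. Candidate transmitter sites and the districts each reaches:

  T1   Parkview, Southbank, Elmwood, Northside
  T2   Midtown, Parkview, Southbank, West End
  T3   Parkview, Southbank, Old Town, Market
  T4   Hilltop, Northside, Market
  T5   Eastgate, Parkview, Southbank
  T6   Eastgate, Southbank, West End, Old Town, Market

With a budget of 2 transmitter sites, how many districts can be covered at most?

8

Choosing T1, T6 covers {Eastgate, Parkview, Southbank, West End, Old Town, Elmwood, Northside, Market} — 8 districts.
No choice of 2 transmitter sites does better; here Hilltop, Midtown are left uncovered.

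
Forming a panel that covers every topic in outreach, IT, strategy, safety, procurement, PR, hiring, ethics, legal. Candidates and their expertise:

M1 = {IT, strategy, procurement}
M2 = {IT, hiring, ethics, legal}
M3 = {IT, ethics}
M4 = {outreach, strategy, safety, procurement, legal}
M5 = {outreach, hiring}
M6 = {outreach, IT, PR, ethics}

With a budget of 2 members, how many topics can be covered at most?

Choosing M2, M4 covers {outreach, IT, strategy, safety, procurement, hiring, ethics, legal} — 8 topics.
No choice of 2 members does better; here PR is left uncovered.

8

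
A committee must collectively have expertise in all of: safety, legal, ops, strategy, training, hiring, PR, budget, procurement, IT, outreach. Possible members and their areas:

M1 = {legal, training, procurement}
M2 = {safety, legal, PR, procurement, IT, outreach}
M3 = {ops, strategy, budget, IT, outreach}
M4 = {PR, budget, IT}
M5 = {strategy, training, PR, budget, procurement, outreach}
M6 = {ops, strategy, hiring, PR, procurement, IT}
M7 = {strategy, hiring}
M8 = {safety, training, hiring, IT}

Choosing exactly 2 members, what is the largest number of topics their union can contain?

9

Choosing M2, M3 covers {safety, legal, ops, strategy, PR, budget, procurement, IT, outreach} — 9 topics.
No choice of 2 members does better; here training, hiring are left uncovered.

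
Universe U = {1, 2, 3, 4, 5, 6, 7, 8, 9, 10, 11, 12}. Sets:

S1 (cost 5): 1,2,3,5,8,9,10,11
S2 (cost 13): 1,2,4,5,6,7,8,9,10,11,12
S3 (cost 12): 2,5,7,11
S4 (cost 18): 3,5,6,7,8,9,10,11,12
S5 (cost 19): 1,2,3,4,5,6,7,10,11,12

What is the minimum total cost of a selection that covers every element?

18

S1, S2 cover every element at cost 5 + 13 = 18.
Any cover uses at least 2 sets; among all covering selections none totals below 18.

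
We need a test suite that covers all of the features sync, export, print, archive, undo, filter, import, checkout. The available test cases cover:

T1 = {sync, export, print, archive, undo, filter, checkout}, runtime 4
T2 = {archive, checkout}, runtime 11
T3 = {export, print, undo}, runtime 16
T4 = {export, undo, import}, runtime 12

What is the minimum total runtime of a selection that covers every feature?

16

T1, T4 cover every feature at runtime 4 + 12 = 16.
Any cover uses at least 2 test cases; among all covering selections none totals below 16.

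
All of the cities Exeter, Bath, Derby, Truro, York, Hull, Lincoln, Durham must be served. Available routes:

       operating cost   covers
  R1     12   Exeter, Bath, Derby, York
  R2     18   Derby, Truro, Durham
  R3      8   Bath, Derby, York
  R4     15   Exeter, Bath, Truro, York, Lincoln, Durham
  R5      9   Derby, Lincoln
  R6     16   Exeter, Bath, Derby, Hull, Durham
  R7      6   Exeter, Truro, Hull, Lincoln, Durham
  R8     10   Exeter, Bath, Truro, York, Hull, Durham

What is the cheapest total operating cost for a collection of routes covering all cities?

14

R3, R7 cover every city at operating cost 8 + 6 = 14.
Any cover uses at least 2 routes; among all covering selections none totals below 14.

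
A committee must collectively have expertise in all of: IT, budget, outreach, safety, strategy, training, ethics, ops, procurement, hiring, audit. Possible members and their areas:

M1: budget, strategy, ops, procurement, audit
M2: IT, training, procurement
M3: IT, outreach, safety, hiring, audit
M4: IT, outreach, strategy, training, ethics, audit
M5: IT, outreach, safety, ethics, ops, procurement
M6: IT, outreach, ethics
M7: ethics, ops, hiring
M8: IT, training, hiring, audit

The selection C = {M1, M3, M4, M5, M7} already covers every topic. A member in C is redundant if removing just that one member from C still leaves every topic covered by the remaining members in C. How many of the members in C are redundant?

Drop M1: budget uncovered — not redundant.
Drop M3: the rest still cover every topic — redundant.
Drop M4: training uncovered — not redundant.
Drop M5: the rest still cover every topic — redundant.
Drop M7: the rest still cover every topic — redundant.
3 redundant: M3, M5, M7.

3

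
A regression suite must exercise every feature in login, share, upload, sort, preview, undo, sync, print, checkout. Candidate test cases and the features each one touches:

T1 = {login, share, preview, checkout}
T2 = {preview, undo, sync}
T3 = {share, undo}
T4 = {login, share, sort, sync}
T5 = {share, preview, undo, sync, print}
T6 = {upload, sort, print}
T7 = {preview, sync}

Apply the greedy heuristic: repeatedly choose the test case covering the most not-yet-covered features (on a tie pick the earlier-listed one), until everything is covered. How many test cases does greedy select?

Pick 1: T5 covers 5 new features (share, preview, undo, sync, print).
Pick 2: T1 covers 2 new features (login, checkout).
Pick 3: T6 covers 2 new features (upload, sort).
Greedy uses 3 test cases.

3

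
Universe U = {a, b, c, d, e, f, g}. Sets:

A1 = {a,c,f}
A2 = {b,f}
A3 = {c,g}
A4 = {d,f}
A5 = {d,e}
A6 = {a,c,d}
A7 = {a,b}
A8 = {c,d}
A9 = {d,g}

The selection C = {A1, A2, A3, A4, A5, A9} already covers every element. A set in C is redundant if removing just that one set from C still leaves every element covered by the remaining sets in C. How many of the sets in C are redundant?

3

Drop A1: a uncovered — not redundant.
Drop A2: b uncovered — not redundant.
Drop A3: the rest still cover every element — redundant.
Drop A4: the rest still cover every element — redundant.
Drop A5: e uncovered — not redundant.
Drop A9: the rest still cover every element — redundant.
3 redundant: A3, A4, A9.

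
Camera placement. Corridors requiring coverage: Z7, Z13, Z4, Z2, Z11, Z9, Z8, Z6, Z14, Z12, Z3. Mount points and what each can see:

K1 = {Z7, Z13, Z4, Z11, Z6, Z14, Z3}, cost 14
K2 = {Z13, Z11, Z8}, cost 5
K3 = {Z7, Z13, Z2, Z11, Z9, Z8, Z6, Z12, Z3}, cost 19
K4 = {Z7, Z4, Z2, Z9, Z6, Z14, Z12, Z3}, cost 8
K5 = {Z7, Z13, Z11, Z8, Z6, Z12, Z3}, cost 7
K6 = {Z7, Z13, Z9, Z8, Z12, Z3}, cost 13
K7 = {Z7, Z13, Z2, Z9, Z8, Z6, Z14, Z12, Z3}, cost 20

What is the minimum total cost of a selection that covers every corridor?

13

K2, K4 cover every corridor at cost 5 + 8 = 13.
Any cover uses at least 2 camera mounts; among all covering selections none totals below 13.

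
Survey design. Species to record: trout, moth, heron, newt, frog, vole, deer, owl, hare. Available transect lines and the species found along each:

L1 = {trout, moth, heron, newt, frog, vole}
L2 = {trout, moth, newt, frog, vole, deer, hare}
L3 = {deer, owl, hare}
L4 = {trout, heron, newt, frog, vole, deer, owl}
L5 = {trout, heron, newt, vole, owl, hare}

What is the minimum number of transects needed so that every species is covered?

L1, L3 together cover {trout, moth, heron, newt, frog, vole, deer, owl, hare} — every species.
No single transect contains all 9 species, so 2 is optimal.

2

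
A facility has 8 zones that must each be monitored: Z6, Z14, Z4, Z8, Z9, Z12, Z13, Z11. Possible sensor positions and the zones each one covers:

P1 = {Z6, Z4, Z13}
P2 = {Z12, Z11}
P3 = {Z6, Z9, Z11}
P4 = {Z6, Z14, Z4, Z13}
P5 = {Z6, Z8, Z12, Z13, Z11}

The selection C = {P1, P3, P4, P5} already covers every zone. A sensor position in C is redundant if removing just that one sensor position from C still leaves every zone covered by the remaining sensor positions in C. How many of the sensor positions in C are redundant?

Drop P1: the rest still cover every zone — redundant.
Drop P3: Z9 uncovered — not redundant.
Drop P4: Z14 uncovered — not redundant.
Drop P5: Z8, Z12 uncovered — not redundant.
1 redundant: P1.

1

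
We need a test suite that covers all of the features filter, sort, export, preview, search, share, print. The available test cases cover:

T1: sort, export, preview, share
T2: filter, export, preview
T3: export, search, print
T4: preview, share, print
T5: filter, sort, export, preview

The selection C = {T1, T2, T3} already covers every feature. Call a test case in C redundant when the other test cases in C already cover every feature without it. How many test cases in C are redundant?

Drop T1: sort, share uncovered — not redundant.
Drop T2: filter uncovered — not redundant.
Drop T3: search, print uncovered — not redundant.
None of the test cases in C is redundant.

0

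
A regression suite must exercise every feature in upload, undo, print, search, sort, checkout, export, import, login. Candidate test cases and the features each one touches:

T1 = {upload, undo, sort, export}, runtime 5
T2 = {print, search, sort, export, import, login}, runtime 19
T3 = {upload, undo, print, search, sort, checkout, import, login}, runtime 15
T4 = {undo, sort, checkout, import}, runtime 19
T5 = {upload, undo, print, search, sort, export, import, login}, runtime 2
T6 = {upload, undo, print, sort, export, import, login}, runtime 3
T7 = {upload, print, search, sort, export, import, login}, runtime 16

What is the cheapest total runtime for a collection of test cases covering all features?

17

T3, T5 cover every feature at runtime 15 + 2 = 17.
Any cover uses at least 2 test cases; among all covering selections none totals below 17.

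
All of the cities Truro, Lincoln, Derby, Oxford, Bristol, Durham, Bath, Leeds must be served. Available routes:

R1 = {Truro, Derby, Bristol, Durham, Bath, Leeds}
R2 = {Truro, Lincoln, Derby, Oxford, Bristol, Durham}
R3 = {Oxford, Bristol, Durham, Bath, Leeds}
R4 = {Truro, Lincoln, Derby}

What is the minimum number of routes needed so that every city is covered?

R1, R2 together cover {Truro, Lincoln, Derby, Oxford, Bristol, Durham, Bath, Leeds} — every city.
No single route contains all 8 cities, so 2 is optimal.

2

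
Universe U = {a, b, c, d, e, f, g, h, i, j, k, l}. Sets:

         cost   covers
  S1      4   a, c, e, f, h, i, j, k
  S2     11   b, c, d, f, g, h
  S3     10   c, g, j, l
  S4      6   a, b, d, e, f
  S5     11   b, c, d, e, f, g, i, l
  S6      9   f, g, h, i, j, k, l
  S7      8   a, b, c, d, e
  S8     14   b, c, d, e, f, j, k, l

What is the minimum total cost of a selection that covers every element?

15

S1, S5 cover every element at cost 4 + 11 = 15.
Any cover uses at least 2 sets; among all covering selections none totals below 15.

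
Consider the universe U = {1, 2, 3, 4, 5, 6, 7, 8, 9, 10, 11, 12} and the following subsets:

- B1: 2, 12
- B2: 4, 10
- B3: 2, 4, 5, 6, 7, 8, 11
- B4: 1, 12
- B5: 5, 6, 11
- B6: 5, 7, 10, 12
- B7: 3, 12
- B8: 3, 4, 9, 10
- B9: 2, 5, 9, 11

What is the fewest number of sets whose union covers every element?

3

B3, B4, B8 together cover {1, 2, 3, 4, 5, 6, 7, 8, 9, 10, 11, 12} — every element.
No 2 of the 9 sets cover everything (all 36 pairs fall short), so 3 is minimum.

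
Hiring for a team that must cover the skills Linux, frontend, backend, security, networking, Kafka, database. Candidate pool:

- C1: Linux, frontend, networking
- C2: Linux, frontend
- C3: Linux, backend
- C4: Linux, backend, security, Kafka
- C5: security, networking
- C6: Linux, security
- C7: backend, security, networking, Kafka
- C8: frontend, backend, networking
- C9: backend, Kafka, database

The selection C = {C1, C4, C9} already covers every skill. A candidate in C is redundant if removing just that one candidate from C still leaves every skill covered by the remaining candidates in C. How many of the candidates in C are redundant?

Drop C1: frontend, networking uncovered — not redundant.
Drop C4: security uncovered — not redundant.
Drop C9: database uncovered — not redundant.
None of the candidates in C is redundant.

0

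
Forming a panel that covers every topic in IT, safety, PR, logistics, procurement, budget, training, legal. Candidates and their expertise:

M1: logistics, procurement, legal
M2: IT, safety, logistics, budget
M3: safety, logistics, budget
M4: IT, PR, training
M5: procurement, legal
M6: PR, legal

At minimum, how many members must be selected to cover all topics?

3

M1, M2, M4 together cover {IT, safety, PR, logistics, procurement, budget, training, legal} — every topic.
No 2 of the 6 members cover everything (all 15 pairs fall short), so 3 is minimum.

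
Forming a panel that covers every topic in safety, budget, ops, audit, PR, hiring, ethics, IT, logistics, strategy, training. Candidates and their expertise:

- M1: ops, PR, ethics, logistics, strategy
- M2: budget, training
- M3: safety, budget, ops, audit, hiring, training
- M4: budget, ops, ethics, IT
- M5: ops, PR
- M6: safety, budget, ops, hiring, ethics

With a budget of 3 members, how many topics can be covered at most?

11

Choosing M1, M3, M4 covers {safety, budget, ops, audit, PR, hiring, ethics, IT, logistics, strategy, training} — 11 topics.
That is all 11 topics.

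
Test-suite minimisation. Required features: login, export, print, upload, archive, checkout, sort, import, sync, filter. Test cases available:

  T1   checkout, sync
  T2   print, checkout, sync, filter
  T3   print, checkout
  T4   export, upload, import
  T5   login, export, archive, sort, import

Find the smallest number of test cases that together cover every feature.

3

T2, T4, T5 together cover {login, export, print, upload, archive, checkout, sort, import, sync, filter} — every feature.
No 2 of the 5 test cases cover everything (all 10 pairs fall short), so 3 is minimum.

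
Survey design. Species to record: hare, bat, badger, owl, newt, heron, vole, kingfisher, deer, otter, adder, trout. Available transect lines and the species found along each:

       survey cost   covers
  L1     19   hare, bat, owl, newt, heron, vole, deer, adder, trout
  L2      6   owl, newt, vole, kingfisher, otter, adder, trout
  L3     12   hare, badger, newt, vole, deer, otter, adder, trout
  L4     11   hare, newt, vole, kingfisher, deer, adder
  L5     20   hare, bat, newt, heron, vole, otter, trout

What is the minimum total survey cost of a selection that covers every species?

37

L1, L2, L3 cover every species at survey cost 19 + 6 + 12 = 37.
Any cover uses at least 3 transects; among all covering selections none totals below 37.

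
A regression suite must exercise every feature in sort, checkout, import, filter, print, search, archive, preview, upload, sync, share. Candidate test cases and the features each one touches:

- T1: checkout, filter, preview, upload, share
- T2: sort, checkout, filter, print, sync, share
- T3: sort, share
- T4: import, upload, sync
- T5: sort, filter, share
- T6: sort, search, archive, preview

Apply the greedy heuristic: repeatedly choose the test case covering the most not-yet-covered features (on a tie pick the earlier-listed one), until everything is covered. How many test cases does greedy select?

Pick 1: T2 covers 6 new features (sort, checkout, filter, print, sync, share).
Pick 2: T6 covers 3 new features (search, archive, preview).
Pick 3: T4 covers 2 new features (import, upload).
Greedy uses 3 test cases.

3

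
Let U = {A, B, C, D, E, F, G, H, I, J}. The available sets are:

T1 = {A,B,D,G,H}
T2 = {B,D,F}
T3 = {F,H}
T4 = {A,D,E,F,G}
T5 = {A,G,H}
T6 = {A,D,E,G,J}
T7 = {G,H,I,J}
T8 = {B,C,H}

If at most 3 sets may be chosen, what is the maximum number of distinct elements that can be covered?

Choosing T4, T7, T8 covers {A, B, C, D, E, F, G, H, I, J} — 10 elements.
That is all 10 elements.

10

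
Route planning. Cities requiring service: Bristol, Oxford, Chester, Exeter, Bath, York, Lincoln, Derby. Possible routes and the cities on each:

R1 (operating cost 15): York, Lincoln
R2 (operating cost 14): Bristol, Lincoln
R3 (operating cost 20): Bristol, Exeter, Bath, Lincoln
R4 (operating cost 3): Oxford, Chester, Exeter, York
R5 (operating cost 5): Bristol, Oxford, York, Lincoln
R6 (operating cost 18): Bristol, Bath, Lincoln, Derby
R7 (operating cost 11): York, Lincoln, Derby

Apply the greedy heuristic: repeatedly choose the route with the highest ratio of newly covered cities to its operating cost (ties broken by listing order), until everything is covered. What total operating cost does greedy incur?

Pick 1: R4 adds 4 new (Oxford, Chester, Exeter, York) at operating cost 3 (ratio 4/3).
Pick 2: R5 adds 2 new (Bristol, Lincoln) at operating cost 5 (ratio 2/5).
Pick 3: R6 adds 2 new (Bath, Derby) at operating cost 18 (ratio 2/18).
Greedy total operating cost: 3 + 5 + 18 = 26. (The true optimum is 21, so greedy overshoots here.)

26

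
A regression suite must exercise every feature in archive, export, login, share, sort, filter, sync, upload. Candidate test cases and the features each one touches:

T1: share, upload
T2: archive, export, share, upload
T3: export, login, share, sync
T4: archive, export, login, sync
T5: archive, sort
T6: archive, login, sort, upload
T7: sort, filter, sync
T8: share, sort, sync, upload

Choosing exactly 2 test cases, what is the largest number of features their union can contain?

Choosing T2, T7 covers {archive, export, share, sort, filter, sync, upload} — 7 features.
No choice of 2 test cases does better; here login is left uncovered.

7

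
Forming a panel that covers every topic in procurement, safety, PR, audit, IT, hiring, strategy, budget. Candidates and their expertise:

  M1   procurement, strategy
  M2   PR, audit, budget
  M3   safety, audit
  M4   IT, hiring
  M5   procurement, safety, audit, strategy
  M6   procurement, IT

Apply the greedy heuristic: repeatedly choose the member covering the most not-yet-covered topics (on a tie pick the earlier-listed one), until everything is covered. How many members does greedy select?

Pick 1: M5 covers 4 new topics (procurement, safety, audit, strategy).
Pick 2: M2 covers 2 new topics (PR, budget).
Pick 3: M4 covers 2 new topics (IT, hiring).
Greedy uses 3 members.

3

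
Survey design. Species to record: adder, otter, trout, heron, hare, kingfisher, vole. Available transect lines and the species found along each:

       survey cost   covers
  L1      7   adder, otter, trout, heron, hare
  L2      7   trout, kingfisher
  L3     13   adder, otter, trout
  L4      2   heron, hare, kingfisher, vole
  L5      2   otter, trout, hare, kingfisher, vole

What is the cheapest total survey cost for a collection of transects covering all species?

9

L1, L4 cover every species at survey cost 7 + 2 = 9.
Any cover uses at least 2 transects; among all covering selections none totals below 9.
Greedy by coverage-per-survey cost would pick L5, L4, L1 for 11 — worse than the optimum 9.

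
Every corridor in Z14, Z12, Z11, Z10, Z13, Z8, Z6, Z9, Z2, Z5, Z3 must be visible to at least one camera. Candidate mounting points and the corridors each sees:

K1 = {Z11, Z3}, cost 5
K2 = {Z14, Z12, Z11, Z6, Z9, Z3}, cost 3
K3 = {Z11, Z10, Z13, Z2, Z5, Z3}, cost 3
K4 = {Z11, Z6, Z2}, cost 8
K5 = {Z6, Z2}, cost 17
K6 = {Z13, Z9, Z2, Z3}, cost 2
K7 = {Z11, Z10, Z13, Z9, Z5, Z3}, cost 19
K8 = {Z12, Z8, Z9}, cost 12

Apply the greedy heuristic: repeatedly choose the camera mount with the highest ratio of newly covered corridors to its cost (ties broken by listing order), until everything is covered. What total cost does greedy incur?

Pick 1: K2 adds 6 new (Z14, Z12, Z11, Z6, Z9, Z3) at cost 3 (ratio 6/3).
Pick 2: K3 adds 4 new (Z10, Z13, Z2, Z5) at cost 3 (ratio 4/3).
Pick 3: K8 adds 1 new (Z8) at cost 12 (ratio 1/12).
Greedy total cost: 3 + 3 + 12 = 18.

18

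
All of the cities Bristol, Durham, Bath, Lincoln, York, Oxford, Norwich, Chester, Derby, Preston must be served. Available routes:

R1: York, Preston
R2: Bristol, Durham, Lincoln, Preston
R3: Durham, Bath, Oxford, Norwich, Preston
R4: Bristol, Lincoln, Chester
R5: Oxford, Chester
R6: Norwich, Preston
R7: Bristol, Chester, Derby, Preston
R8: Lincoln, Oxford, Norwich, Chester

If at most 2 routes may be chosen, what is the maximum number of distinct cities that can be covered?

8

Choosing R3, R4 covers {Bristol, Durham, Bath, Lincoln, Oxford, Norwich, Chester, Preston} — 8 cities.
No choice of 2 routes does better; here York, Derby are left uncovered.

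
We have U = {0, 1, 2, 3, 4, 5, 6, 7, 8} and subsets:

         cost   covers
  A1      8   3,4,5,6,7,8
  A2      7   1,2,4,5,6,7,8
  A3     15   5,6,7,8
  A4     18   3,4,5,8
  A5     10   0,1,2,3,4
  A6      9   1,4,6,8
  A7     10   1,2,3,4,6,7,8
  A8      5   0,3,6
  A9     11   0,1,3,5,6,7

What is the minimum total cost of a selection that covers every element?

A2, A8 cover every element at cost 7 + 5 = 12.
Any cover uses at least 2 sets; among all covering selections none totals below 12.

12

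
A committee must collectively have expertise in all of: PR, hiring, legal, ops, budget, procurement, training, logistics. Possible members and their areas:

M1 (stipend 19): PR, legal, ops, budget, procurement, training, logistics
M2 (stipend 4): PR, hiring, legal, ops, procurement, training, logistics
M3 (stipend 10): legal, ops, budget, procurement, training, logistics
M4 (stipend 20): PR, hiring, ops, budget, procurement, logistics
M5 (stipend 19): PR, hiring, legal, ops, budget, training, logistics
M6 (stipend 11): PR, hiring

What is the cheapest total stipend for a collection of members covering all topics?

M2, M3 cover every topic at stipend 4 + 10 = 14.
Any cover uses at least 2 members; among all covering selections none totals below 14.

14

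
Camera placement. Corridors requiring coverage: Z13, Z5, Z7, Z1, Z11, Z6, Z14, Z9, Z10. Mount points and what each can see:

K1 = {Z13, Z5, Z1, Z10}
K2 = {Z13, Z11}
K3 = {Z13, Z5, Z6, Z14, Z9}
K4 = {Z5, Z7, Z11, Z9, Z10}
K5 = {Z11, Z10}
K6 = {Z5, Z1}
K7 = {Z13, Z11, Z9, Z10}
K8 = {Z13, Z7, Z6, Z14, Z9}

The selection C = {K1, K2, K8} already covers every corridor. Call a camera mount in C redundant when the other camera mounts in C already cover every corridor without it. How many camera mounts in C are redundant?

0

Drop K1: Z5, Z1, Z10 uncovered — not redundant.
Drop K2: Z11 uncovered — not redundant.
Drop K8: Z7, Z6, Z14, Z9 uncovered — not redundant.
None of the camera mounts in C is redundant.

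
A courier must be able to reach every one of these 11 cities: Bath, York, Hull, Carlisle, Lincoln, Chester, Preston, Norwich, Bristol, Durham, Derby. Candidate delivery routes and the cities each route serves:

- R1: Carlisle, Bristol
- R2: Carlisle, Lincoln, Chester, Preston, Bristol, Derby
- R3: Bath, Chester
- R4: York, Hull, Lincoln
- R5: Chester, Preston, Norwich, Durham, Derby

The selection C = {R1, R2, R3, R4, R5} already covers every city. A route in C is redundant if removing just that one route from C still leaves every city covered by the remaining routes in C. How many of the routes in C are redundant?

2

Drop R1: the rest still cover every city — redundant.
Drop R2: the rest still cover every city — redundant.
Drop R3: Bath uncovered — not redundant.
Drop R4: York, Hull uncovered — not redundant.
Drop R5: Norwich, Durham uncovered — not redundant.
2 redundant: R1, R2.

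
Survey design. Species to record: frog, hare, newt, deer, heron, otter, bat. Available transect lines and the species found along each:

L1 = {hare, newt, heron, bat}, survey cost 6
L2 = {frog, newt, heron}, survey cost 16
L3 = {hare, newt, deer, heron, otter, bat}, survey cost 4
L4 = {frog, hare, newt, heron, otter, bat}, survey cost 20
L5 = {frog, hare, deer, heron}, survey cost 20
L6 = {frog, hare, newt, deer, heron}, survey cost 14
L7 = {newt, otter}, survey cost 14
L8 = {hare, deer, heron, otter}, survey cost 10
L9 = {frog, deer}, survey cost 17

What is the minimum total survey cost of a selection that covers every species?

L3, L6 cover every species at survey cost 4 + 14 = 18.
Any cover uses at least 2 transects; among all covering selections none totals below 18.

18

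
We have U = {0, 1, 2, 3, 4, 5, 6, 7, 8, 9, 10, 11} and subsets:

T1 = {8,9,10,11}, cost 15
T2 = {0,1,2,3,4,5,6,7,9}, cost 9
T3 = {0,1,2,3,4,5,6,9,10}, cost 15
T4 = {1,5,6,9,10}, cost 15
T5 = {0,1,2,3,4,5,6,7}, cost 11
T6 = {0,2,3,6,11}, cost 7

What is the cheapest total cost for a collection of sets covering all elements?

T1, T2 cover every element at cost 15 + 9 = 24.
Any cover uses at least 2 sets; among all covering selections none totals below 24.

24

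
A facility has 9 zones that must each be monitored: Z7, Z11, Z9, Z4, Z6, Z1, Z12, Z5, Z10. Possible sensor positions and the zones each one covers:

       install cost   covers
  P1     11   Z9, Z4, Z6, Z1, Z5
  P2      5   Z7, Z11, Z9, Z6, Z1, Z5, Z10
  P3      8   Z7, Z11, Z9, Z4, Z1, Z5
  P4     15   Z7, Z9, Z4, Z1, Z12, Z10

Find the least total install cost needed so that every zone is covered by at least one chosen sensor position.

20

P2, P4 cover every zone at install cost 5 + 15 = 20.
Any cover uses at least 2 sensor positions; among all covering selections none totals below 20.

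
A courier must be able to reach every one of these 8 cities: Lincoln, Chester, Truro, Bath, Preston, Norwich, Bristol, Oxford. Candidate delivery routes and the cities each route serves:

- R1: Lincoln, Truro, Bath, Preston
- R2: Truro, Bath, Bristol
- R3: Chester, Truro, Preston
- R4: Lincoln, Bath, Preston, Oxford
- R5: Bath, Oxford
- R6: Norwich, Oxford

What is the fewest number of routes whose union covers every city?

4

R1, R2, R3, R6 together cover {Lincoln, Chester, Truro, Bath, Preston, Norwich, Bristol, Oxford} — every city.
No 3 of the 6 routes cover everything (all 20 triples fall short), so 4 is minimum.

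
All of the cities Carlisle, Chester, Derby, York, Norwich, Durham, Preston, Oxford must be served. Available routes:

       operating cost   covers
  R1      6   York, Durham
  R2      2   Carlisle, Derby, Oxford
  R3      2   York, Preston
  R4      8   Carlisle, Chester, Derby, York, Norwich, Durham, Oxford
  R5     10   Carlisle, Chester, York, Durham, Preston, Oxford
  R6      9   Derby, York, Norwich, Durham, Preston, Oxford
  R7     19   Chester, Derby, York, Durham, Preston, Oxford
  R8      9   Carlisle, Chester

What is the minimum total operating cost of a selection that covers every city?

10

R3, R4 cover every city at operating cost 2 + 8 = 10.
Any cover uses at least 2 routes; among all covering selections none totals below 10.
Greedy by coverage-per-operating cost would pick R2, R3, R4 for 12 — worse than the optimum 10.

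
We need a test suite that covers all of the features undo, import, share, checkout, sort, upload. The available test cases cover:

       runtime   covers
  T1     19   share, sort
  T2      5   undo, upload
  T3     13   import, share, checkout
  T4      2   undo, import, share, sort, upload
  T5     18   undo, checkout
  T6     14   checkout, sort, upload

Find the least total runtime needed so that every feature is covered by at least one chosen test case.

T3, T4 cover every feature at runtime 13 + 2 = 15.
Any cover uses at least 2 test cases; among all covering selections none totals below 15.

15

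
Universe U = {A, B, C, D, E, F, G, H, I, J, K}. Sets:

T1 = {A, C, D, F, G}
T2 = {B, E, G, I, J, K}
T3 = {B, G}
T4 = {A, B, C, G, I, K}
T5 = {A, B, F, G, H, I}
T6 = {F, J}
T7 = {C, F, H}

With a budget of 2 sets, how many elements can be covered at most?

10

Choosing T1, T2 covers {A, B, C, D, E, F, G, I, J, K} — 10 elements.
No choice of 2 sets does better; here H is left uncovered.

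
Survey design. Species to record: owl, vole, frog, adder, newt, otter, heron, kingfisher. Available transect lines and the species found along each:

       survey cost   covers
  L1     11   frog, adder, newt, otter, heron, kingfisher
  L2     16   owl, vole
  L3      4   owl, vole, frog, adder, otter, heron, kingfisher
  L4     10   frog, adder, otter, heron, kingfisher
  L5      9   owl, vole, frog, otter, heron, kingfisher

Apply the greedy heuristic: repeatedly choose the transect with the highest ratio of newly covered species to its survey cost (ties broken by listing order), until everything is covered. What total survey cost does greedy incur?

Pick 1: L3 adds 7 new (owl, vole, frog, adder, otter, heron, kingfisher) at survey cost 4 (ratio 7/4).
Pick 2: L1 adds 1 new (newt) at survey cost 11 (ratio 1/11).
Greedy total survey cost: 4 + 11 = 15.

15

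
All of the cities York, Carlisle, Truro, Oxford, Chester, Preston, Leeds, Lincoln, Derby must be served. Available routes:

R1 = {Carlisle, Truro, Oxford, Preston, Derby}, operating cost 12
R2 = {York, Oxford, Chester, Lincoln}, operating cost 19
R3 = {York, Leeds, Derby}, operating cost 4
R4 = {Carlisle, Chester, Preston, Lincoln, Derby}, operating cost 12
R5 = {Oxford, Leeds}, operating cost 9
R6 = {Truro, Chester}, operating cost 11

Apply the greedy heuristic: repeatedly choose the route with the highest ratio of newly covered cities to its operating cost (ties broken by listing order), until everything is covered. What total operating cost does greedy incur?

28

Pick 1: R3 adds 3 new (York, Leeds, Derby) at operating cost 4 (ratio 3/4).
Pick 2: R1 adds 4 new (Carlisle, Truro, Oxford, Preston) at operating cost 12 (ratio 4/12).
Pick 3: R4 adds 2 new (Chester, Lincoln) at operating cost 12 (ratio 2/12).
Greedy total operating cost: 4 + 12 + 12 = 28.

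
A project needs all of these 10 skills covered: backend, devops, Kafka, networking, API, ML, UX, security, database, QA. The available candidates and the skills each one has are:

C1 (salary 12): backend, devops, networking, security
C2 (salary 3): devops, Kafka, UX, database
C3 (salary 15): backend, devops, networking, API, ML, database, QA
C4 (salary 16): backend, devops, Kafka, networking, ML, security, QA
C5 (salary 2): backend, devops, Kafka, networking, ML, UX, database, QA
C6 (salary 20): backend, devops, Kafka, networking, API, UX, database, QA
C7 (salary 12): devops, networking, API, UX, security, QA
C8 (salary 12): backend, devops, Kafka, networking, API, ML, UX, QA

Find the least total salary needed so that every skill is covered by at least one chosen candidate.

14

C5, C7 cover every skill at salary 2 + 12 = 14.
Any cover uses at least 2 candidates; among all covering selections none totals below 14.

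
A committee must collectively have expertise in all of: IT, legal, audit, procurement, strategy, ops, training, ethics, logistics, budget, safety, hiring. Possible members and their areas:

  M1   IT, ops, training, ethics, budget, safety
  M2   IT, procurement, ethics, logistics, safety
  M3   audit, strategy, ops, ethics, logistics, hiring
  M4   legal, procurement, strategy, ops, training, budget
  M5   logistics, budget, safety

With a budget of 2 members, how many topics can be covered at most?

Choosing M1, M3 covers {IT, audit, strategy, ops, training, ethics, logistics, budget, safety, hiring} — 10 topics.
No choice of 2 members does better; here legal, procurement are left uncovered.

10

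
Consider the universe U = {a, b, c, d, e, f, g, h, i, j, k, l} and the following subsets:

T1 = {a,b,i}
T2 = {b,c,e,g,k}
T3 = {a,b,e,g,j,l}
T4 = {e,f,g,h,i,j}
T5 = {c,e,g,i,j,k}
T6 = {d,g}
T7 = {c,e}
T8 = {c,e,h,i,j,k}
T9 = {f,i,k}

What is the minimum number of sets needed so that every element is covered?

T2, T3, T4, T6 together cover {a, b, c, d, e, f, g, h, i, j, k, l} — every element.
No 3 of the 9 sets cover everything (all 84 triples fall short), so 4 is minimum.

4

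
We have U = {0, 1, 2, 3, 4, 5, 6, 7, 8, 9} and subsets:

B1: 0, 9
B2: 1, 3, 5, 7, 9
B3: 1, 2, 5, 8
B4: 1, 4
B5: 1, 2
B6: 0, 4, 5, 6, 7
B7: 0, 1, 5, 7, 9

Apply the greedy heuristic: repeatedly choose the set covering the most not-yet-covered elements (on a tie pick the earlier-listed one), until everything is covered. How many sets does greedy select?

Pick 1: B2 covers 5 new elements (1, 3, 5, 7, 9).
Pick 2: B6 covers 3 new elements (0, 4, 6).
Pick 3: B3 covers 2 new elements (2, 8).
Greedy uses 3 sets.

3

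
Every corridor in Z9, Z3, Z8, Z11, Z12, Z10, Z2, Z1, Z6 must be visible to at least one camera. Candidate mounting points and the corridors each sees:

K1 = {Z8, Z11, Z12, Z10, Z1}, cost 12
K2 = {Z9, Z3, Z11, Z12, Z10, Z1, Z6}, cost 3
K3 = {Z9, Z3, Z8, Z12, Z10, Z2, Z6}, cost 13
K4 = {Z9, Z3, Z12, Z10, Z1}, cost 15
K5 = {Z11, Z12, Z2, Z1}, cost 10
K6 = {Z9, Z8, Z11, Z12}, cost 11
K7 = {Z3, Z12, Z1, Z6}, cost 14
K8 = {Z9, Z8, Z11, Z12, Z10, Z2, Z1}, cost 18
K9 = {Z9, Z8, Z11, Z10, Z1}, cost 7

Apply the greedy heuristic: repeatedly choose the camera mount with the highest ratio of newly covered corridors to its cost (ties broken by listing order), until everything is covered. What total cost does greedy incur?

Pick 1: K2 adds 7 new (Z9, Z3, Z11, Z12, Z10, Z1, Z6) at cost 3 (ratio 7/3).
Pick 2: K3 adds 2 new (Z8, Z2) at cost 13 (ratio 2/13).
Greedy total cost: 3 + 13 = 16.

16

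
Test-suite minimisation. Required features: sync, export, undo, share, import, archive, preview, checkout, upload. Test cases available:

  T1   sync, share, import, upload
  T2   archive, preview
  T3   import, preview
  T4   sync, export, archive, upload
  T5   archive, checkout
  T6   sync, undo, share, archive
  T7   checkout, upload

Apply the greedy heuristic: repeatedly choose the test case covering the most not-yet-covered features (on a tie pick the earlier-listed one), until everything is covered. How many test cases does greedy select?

5

Pick 1: T1 covers 4 new features (sync, share, import, upload).
Pick 2: T2 covers 2 new features (archive, preview).
Pick 3: T4 covers 1 new features (export).
Pick 4: T5 covers 1 new features (checkout).
Pick 5: T6 covers 1 new features (undo).
Greedy uses 5 test cases. (The true minimum is 4.)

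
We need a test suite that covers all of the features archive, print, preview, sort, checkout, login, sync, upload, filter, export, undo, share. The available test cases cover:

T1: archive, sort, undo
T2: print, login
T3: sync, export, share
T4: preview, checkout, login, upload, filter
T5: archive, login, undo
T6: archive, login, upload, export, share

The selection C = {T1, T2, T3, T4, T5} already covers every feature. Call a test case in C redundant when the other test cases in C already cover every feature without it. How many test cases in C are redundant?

Drop T1: sort uncovered — not redundant.
Drop T2: print uncovered — not redundant.
Drop T3: sync, export, share uncovered — not redundant.
Drop T4: preview, checkout, upload, filter uncovered — not redundant.
Drop T5: the rest still cover every feature — redundant.
1 redundant: T5.

1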